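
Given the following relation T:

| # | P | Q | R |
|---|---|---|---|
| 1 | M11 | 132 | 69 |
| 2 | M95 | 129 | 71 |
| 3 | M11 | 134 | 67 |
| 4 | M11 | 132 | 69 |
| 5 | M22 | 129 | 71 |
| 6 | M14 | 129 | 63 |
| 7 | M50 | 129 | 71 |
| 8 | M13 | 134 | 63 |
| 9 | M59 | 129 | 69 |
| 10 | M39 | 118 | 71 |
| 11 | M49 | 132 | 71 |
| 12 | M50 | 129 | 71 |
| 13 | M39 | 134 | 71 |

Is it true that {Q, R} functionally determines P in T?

(Q=132, R=69): rows 1, 4 → P = M11, M11 ✓
(Q=129, R=71): rows 2, 5, 7, 12 → P takes values {M95, M22, M50} — violation
(Q=134, R=67): row 3 → P = M11 ✓
(Q=129, R=63): row 6 → P = M14 ✓
(Q=134, R=63): row 8 → P = M13 ✓
(Q=129, R=69): row 9 → P = M59 ✓
(Q=118, R=71): row 10 → P = M39 ✓
(Q=132, R=71): row 11 → P = M49 ✓
(Q=134, R=71): row 13 → P = M39 ✓
Two rows agree on {Q, R} but differ on P, so {Q, R} → P does not hold.

No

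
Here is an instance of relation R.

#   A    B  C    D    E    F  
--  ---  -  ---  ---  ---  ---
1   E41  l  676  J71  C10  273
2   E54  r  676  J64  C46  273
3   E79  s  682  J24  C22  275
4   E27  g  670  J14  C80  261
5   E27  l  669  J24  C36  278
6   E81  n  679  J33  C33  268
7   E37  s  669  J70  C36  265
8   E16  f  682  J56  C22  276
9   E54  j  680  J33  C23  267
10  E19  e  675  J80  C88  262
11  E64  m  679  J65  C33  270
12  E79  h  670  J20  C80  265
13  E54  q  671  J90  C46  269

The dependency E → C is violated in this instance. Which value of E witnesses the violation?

E=C10: row 1 → C = 676 ✓
E=C46: rows 2, 13 → C takes values {676, 671} — violation
E=C22: rows 3, 8 → C = 682, 682 ✓
E=C80: rows 4, 12 → C = 670, 670 ✓
E=C36: rows 5, 7 → C = 669, 669 ✓
E=C33: rows 6, 11 → C = 679, 679 ✓
E=C23: row 9 → C = 680 ✓
E=C88: row 10 → C = 675 ✓
The only E value with inconsistent C is E=C46.

C46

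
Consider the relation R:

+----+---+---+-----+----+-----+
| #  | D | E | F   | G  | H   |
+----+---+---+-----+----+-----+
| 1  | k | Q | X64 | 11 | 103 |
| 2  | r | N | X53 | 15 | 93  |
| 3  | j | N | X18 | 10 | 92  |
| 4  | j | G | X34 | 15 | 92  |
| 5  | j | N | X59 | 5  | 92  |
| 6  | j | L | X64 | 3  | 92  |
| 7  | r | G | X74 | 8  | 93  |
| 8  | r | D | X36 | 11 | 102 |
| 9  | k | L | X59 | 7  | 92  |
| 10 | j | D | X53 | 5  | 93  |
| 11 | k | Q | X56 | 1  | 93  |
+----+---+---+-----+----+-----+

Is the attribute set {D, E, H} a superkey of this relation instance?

Rows 3 and 5 have the same {D, E, H} value (D=j, E=N, H=92) but are distinct tuples, so {D, E, H} does not determine every attribute — not a superkey.

No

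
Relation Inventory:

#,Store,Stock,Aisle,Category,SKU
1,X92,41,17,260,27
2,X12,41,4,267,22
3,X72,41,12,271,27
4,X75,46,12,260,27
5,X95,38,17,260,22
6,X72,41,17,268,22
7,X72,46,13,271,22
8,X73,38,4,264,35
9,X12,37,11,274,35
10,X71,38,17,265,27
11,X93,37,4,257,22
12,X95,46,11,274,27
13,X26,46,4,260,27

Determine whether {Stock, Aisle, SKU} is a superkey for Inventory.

All 13 rows have distinct {Stock, Aisle, SKU} values, so {Stock, Aisle, SKU} → (all attributes) holds and {Stock, Aisle, SKU} is a superkey.

Yes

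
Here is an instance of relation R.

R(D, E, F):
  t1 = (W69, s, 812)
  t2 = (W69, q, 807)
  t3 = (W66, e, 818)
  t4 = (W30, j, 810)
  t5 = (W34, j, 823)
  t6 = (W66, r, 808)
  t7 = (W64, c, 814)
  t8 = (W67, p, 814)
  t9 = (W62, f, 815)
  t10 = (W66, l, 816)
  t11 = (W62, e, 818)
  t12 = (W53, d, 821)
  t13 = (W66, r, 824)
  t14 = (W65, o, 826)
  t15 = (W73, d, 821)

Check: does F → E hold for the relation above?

F=812: row 1 → E = s ✓
F=807: row 2 → E = q ✓
F=818: rows 3, 11 → E = e, e ✓
F=810: row 4 → E = j ✓
F=823: row 5 → E = j ✓
F=808: row 6 → E = r ✓
F=814: rows 7, 8 → E takes values {c, p} — violation
F=815: row 9 → E = f ✓
F=816: row 10 → E = l ✓
F=821: rows 12, 15 → E = d, d ✓
F=824: row 13 → E = r ✓
F=826: row 14 → E = o ✓
Two rows agree on F but differ on E, so F → E does not hold.

No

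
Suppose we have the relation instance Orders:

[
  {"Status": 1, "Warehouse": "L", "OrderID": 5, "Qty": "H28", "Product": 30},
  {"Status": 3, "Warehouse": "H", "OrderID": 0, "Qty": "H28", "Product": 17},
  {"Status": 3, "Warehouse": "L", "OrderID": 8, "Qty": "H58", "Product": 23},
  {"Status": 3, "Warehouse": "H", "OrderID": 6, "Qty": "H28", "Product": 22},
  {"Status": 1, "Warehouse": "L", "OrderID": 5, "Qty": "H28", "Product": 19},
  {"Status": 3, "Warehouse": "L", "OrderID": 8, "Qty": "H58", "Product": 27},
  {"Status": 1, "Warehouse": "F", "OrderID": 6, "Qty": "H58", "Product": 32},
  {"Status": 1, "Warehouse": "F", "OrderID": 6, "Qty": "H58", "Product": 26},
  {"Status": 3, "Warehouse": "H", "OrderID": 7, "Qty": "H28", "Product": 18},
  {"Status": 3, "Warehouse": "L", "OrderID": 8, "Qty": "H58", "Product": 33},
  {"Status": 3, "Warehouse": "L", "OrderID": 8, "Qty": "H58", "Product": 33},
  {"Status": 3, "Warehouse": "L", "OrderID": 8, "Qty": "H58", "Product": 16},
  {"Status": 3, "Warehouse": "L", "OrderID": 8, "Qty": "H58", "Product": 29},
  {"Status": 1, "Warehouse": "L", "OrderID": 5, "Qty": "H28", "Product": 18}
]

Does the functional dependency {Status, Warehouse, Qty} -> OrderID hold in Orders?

(Status=1, Warehouse=L, Qty=H28): 3 rows → OrderID = 5, 5, 5 ✓
(Status=3, Warehouse=H, Qty=H28): 3 rows → OrderID takes values {0, 6, 7} — violation
(Status=3, Warehouse=L, Qty=H58): 6 rows → OrderID = 8, 8, 8, 8, 8, 8 ✓
(Status=1, Warehouse=F, Qty=H58): 2 rows → OrderID = 6, 6 ✓
Two rows agree on {Status, Warehouse, Qty} but differ on OrderID, so {Status, Warehouse, Qty} -> OrderID does not hold.

No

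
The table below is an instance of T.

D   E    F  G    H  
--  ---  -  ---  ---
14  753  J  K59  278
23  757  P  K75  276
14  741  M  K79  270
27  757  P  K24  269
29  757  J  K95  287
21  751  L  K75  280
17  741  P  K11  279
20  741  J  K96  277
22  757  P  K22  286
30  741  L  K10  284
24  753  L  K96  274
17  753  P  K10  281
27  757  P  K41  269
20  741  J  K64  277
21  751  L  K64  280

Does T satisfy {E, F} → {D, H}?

(E=753, F=J): 1 row → {D,H} = (14, 278) ✓
(E=757, F=P): 4 rows → {D,H} takes values {(23, 276), (27, 269), (22, 286)} — violation
(E=741, F=M): 1 row → {D,H} = (14, 270) ✓
(E=757, F=J): 1 row → {D,H} = (29, 287) ✓
(E=751, F=L): 2 rows → {D,H} = (21, 280), (21, 280) ✓
(E=741, F=P): 1 row → {D,H} = (17, 279) ✓
(E=741, F=J): 2 rows → {D,H} = (20, 277), (20, 277) ✓
(E=741, F=L): 1 row → {D,H} = (30, 284) ✓
(E=753, F=L): 1 row → {D,H} = (24, 274) ✓
(E=753, F=P): 1 row → {D,H} = (17, 281) ✓
Two rows agree on {E, F} but differ on {D, H}, so {E, F} → {D, H} does not hold.

No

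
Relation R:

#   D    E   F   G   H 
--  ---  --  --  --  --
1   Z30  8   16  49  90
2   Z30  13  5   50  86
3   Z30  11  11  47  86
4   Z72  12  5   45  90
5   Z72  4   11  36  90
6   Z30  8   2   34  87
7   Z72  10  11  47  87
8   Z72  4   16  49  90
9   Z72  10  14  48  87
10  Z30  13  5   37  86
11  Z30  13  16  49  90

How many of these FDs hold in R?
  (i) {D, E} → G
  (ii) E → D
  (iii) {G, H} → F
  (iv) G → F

(i) {D, E} → G: (D=Z30, E=8): rows 1, 6 → G takes values {49, 34} — violation; (D=Z30, E=13): rows 2, 10, 11 → G takes values {50, 37, 49} — violation; (D=Z72, E=4): rows 5, 8 → G takes values {36, 49} — violation; (D=Z72, E=10): rows 7, 9 → G takes values {47, 48} — violation — fails.
(ii) E → D: every LHS value maps to a single RHS value — holds.
(iii) {G, H} → F: every LHS value maps to a single RHS value — holds.
(iv) G → F: every LHS value maps to a single RHS value — holds.
3 of the 4 dependencies hold.

3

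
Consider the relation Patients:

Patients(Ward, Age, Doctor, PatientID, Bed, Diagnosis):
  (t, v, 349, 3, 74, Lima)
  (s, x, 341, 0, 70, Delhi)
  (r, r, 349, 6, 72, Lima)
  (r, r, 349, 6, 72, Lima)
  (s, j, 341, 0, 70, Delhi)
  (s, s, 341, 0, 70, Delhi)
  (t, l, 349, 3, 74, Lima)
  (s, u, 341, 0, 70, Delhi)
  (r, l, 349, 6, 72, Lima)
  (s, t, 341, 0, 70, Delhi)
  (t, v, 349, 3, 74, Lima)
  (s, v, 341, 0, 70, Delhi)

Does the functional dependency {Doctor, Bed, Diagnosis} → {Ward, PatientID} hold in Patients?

(Doctor=349, Bed=74, Diagnosis=Lima): 3 rows → {Ward,PatientID} = (t, 3), (t, 3), (t, 3) ✓
(Doctor=341, Bed=70, Diagnosis=Delhi): 6 rows → {Ward,PatientID} = (s, 0), (s, 0), (s, 0), (s, 0), (s, 0), (s, 0) ✓
(Doctor=349, Bed=72, Diagnosis=Lima): 3 rows → {Ward,PatientID} = (r, 6), (r, 6), (r, 6) ✓
Every {Doctor, Bed, Diagnosis} value is associated with a single {Ward, PatientID} value, so {Doctor, Bed, Diagnosis} → {Ward, PatientID} holds.

Yes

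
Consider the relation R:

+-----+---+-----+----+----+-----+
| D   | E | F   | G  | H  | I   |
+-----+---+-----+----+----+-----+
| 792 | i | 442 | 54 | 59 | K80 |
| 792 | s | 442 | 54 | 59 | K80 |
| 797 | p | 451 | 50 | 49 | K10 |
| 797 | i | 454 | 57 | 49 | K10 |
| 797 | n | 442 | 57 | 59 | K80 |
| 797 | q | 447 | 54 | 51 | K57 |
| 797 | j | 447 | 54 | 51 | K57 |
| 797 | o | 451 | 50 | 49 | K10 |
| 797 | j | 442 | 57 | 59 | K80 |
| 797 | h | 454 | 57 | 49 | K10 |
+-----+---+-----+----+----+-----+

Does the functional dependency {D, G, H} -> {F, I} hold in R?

(D=792, G=54, H=59): 2 rows → {F,I} = (442, K80), (442, K80) ✓
(D=797, G=50, H=49): 2 rows → {F,I} = (451, K10), (451, K10) ✓
(D=797, G=57, H=49): 2 rows → {F,I} = (454, K10), (454, K10) ✓
(D=797, G=57, H=59): 2 rows → {F,I} = (442, K80), (442, K80) ✓
(D=797, G=54, H=51): 2 rows → {F,I} = (447, K57), (447, K57) ✓
Every {D, G, H} value is associated with a single {F, I} value, so {D, G, H} -> {F, I} holds.

Yes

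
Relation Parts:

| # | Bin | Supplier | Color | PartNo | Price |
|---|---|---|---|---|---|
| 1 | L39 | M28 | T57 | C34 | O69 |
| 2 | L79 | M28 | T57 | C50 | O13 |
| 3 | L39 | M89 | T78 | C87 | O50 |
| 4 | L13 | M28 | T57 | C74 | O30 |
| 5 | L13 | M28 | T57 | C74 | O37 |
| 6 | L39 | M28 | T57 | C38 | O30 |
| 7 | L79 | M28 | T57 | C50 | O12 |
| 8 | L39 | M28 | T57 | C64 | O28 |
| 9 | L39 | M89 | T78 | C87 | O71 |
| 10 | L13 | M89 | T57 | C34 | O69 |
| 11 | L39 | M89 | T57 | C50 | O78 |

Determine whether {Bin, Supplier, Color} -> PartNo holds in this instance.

No

(Bin=L39, Supplier=M28, Color=T57): rows 1, 6, 8 → PartNo takes values {C34, C38, C64} — violation
(Bin=L79, Supplier=M28, Color=T57): rows 2, 7 → PartNo = C50, C50 ✓
(Bin=L39, Supplier=M89, Color=T78): rows 3, 9 → PartNo = C87, C87 ✓
(Bin=L13, Supplier=M28, Color=T57): rows 4, 5 → PartNo = C74, C74 ✓
(Bin=L13, Supplier=M89, Color=T57): row 10 → PartNo = C34 ✓
(Bin=L39, Supplier=M89, Color=T57): row 11 → PartNo = C50 ✓
Two rows agree on {Bin, Supplier, Color} but differ on PartNo, so {Bin, Supplier, Color} -> PartNo does not hold.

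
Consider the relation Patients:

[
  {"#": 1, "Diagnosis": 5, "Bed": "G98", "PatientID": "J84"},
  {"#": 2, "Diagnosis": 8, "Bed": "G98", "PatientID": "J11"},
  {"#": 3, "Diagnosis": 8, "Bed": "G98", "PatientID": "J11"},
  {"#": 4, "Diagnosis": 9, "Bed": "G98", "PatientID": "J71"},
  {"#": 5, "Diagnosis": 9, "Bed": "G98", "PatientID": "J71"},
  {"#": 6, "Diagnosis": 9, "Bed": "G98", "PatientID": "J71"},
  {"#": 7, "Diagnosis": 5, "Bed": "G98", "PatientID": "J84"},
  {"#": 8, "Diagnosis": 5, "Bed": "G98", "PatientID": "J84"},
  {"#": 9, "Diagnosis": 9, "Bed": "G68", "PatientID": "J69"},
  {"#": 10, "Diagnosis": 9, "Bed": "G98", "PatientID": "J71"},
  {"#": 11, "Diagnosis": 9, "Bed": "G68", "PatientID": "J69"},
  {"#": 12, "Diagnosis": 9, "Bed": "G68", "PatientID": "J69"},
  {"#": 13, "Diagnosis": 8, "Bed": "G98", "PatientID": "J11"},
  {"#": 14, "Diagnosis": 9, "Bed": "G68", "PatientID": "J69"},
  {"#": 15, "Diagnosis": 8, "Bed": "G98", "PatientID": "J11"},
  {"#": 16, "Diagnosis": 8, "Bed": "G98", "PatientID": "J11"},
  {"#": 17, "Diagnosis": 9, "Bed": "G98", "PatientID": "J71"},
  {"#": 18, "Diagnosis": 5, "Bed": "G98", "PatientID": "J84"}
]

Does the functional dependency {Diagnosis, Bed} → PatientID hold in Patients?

(Diagnosis=5, Bed=G98): rows 1, 7, 8, 18 → PatientID = J84, J84, J84, J84 ✓
(Diagnosis=8, Bed=G98): rows 2, 3, 13, 15, 16 → PatientID = J11, J11, J11, J11, J11 ✓
(Diagnosis=9, Bed=G98): rows 4, 5, 6, 10, 17 → PatientID = J71, J71, J71, J71, J71 ✓
(Diagnosis=9, Bed=G68): rows 9, 11, 12, 14 → PatientID = J69, J69, J69, J69 ✓
Every {Diagnosis, Bed} value is associated with a single PatientID value, so {Diagnosis, Bed} → PatientID holds.

Yes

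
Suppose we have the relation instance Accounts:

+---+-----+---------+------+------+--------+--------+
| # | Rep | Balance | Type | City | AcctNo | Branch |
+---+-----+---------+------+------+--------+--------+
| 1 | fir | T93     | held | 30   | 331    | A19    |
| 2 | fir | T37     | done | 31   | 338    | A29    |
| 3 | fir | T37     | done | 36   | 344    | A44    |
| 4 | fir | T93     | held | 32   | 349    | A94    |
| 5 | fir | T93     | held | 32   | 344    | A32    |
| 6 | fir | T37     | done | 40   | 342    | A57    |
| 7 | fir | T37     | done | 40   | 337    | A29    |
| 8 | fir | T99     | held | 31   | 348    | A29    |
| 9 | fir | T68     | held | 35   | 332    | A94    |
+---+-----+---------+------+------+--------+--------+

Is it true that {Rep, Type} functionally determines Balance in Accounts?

(Rep=fir, Type=held): rows 1, 4, 5, 8, 9 → Balance takes values {T93, T99, T68} — violation
(Rep=fir, Type=done): rows 2, 3, 6, 7 → Balance = T37, T37, T37, T37 ✓
Two rows agree on {Rep, Type} but differ on Balance, so {Rep, Type} → Balance does not hold.

No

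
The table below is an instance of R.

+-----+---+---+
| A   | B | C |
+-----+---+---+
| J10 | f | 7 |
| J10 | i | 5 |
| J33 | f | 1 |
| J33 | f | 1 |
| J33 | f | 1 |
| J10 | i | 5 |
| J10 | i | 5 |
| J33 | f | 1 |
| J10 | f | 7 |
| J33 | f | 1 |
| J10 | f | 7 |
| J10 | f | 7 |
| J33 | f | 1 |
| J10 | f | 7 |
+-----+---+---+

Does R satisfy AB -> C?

Yes

(A=J10, B=f): 5 rows → C = 7, 7, 7, 7, 7 ✓
(A=J10, B=i): 3 rows → C = 5, 5, 5 ✓
(A=J33, B=f): 6 rows → C = 1, 1, 1, 1, 1, 1 ✓
Every AB value is associated with a single C value, so AB -> C holds.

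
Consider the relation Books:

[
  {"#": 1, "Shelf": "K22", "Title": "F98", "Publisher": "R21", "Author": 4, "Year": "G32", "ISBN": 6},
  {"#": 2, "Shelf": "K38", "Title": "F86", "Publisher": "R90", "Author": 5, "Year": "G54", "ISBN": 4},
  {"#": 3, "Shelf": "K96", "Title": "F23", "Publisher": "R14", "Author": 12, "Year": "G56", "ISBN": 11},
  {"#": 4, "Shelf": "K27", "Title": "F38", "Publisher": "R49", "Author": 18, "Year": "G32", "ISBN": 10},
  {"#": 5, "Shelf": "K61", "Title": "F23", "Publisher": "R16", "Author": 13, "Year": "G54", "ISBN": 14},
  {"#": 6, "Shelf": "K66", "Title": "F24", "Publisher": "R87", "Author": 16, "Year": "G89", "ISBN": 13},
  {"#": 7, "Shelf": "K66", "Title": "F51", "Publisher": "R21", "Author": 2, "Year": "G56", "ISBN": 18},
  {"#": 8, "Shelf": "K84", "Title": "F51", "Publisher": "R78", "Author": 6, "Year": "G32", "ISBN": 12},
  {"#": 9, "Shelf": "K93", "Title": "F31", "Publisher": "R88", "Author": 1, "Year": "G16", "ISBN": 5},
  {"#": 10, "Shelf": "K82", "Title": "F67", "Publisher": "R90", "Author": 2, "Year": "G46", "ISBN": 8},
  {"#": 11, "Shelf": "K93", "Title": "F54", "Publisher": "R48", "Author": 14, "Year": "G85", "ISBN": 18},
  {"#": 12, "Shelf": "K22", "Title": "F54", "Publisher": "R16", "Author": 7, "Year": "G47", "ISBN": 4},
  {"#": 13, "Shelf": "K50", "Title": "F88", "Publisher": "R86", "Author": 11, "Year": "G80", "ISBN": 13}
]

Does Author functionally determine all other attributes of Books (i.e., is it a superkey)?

Rows 7 and 10 have the same Author value Author=2 but are distinct tuples, so Author does not determine every attribute — not a superkey.

No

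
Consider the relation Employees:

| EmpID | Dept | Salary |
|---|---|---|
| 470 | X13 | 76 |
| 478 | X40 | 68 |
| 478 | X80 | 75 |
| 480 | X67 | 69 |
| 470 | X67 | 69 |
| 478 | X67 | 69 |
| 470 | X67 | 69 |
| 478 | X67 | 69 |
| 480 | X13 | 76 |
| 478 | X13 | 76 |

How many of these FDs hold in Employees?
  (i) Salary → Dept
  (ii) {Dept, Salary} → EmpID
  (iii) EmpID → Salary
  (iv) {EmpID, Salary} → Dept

(i) Salary → Dept: every LHS value maps to a single RHS value — holds.
(ii) {Dept, Salary} → EmpID: (Dept=X13, Salary=76): 3 rows → EmpID takes values {470, 480, 478} — violation; (Dept=X67, Salary=69): 5 rows → EmpID takes values {480, 470, 478} — violation — fails.
(iii) EmpID → Salary: EmpID=470: 3 rows → Salary takes values {76, 69} — violation; EmpID=478: 5 rows → Salary takes values {68, 75, 69, 76} — violation; EmpID=480: 2 rows → Salary takes values {69, 76} — violation — fails.
(iv) {EmpID, Salary} → Dept: every LHS value maps to a single RHS value — holds.
2 of the 4 dependencies hold.

2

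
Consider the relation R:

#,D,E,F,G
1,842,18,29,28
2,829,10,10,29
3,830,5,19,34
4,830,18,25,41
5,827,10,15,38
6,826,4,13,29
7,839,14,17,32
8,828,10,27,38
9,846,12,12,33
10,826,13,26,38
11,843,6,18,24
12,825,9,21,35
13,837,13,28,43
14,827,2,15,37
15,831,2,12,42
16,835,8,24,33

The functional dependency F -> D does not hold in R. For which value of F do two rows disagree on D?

12

F=29: row 1 → D = 842 ✓
F=10: row 2 → D = 829 ✓
F=19: row 3 → D = 830 ✓
F=25: row 4 → D = 830 ✓
F=15: rows 5, 14 → D = 827, 827 ✓
F=13: row 6 → D = 826 ✓
F=17: row 7 → D = 839 ✓
F=27: row 8 → D = 828 ✓
F=12: rows 9, 15 → D takes values {846, 831} — violation
F=26: row 10 → D = 826 ✓
F=18: row 11 → D = 843 ✓
F=21: row 12 → D = 825 ✓
F=28: row 13 → D = 837 ✓
F=24: row 16 → D = 835 ✓
The only F value with inconsistent D is F=12.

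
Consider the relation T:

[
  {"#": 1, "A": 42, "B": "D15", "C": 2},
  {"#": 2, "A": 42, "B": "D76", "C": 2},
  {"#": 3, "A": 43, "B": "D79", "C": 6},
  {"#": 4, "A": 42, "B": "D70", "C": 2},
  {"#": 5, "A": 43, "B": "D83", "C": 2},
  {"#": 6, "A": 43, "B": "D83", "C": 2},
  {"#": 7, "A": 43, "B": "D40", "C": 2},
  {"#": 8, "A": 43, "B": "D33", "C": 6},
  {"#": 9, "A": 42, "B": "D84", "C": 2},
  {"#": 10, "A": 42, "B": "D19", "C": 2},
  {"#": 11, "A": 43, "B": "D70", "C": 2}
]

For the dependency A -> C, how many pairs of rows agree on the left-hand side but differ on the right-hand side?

8

A=42: all 5 rows agree on C — 0 pairs.
A=43: violating pairs (3,5), (3,6), (3,7), (3,11), (5,8), (6,8), (7,8), (8,11) — 8 pairs.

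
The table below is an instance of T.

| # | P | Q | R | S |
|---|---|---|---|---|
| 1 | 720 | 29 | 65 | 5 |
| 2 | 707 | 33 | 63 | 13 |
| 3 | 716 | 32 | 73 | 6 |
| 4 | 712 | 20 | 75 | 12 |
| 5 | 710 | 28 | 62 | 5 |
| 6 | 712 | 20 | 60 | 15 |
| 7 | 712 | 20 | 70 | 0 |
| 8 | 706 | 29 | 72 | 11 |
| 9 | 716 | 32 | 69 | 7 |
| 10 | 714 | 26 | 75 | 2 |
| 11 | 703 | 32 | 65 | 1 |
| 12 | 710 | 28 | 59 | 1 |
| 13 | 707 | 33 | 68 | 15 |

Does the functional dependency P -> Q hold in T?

P=720: row 1 → Q = 29 ✓
P=707: rows 2, 13 → Q = 33, 33 ✓
P=716: rows 3, 9 → Q = 32, 32 ✓
P=712: rows 4, 6, 7 → Q = 20, 20, 20 ✓
P=710: rows 5, 12 → Q = 28, 28 ✓
P=706: row 8 → Q = 29 ✓
P=714: row 10 → Q = 26 ✓
P=703: row 11 → Q = 32 ✓
Every P value is associated with a single Q value, so P -> Q holds.

Yes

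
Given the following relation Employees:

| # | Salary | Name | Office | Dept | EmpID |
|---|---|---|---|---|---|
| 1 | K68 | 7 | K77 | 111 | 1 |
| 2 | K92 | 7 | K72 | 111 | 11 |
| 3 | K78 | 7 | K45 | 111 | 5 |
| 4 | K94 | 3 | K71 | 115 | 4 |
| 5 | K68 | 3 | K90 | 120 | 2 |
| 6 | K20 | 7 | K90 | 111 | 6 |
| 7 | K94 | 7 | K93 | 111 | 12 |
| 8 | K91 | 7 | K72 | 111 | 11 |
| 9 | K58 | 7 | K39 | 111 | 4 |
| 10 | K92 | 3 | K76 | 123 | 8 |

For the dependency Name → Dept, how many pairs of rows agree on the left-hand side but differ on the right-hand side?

3

Name=7: all 7 rows agree on Dept — 0 pairs.
Name=3: violating pairs (4,5), (4,10), (5,10) — 3 pairs.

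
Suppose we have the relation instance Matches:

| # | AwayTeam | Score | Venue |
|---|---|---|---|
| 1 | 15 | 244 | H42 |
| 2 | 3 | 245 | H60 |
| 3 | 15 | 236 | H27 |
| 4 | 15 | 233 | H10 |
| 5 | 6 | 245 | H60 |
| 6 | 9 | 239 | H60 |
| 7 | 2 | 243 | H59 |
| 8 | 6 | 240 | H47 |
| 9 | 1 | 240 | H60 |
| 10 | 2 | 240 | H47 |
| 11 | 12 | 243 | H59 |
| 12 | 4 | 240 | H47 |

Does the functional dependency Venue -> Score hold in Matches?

Venue=H42: row 1 → Score = 244 ✓
Venue=H60: rows 2, 5, 6, 9 → Score takes values {245, 239, 240} — violation
Venue=H27: row 3 → Score = 236 ✓
Venue=H10: row 4 → Score = 233 ✓
Venue=H59: rows 7, 11 → Score = 243, 243 ✓
Venue=H47: rows 8, 10, 12 → Score = 240, 240, 240 ✓
Two rows agree on Venue but differ on Score, so Venue -> Score does not hold.

No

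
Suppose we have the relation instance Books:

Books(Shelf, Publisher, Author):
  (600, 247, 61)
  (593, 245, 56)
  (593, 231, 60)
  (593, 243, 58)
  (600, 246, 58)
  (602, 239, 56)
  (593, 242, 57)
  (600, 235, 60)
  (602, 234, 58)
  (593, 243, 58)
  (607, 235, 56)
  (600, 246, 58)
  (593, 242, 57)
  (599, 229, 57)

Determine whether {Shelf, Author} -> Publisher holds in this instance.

(Shelf=600, Author=61): 1 row → Publisher = 247 ✓
(Shelf=593, Author=56): 1 row → Publisher = 245 ✓
(Shelf=593, Author=60): 1 row → Publisher = 231 ✓
(Shelf=593, Author=58): 2 rows → Publisher = 243, 243 ✓
(Shelf=600, Author=58): 2 rows → Publisher = 246, 246 ✓
(Shelf=602, Author=56): 1 row → Publisher = 239 ✓
(Shelf=593, Author=57): 2 rows → Publisher = 242, 242 ✓
(Shelf=600, Author=60): 1 row → Publisher = 235 ✓
(Shelf=602, Author=58): 1 row → Publisher = 234 ✓
(Shelf=607, Author=56): 1 row → Publisher = 235 ✓
(Shelf=599, Author=57): 1 row → Publisher = 229 ✓
Every {Shelf, Author} value is associated with a single Publisher value, so {Shelf, Author} -> Publisher holds.

Yes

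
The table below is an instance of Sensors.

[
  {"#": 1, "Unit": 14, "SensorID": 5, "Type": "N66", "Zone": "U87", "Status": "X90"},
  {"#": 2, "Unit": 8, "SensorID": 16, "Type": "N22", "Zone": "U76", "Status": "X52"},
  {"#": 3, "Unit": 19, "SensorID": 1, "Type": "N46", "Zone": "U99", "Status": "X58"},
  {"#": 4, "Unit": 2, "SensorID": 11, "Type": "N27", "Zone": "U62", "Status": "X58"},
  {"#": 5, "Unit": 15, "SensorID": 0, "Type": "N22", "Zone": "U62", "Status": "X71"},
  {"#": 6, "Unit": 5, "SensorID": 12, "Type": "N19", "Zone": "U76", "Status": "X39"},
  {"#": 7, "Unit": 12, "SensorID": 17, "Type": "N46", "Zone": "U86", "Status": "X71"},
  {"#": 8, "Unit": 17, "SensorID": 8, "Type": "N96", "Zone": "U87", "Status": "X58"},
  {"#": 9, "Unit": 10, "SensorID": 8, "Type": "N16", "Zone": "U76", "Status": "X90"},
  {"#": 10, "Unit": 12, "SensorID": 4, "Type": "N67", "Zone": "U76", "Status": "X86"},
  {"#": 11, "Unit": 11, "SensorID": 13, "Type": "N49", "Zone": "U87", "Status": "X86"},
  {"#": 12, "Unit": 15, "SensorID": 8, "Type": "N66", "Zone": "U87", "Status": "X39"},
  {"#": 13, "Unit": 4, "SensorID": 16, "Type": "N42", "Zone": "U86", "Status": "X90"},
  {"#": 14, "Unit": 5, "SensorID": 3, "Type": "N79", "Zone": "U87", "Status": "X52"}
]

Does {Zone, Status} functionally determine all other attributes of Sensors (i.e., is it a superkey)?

Yes

All 14 rows have distinct {Zone, Status} values, so {Zone, Status} → (all attributes) holds and {Zone, Status} is a superkey.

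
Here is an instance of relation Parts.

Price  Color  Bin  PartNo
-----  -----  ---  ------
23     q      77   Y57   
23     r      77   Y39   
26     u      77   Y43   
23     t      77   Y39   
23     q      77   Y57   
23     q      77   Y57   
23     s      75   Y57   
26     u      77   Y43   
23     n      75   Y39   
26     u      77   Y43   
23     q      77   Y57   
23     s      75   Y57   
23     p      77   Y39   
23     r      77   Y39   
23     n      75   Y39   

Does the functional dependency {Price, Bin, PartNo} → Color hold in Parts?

(Price=23, Bin=77, PartNo=Y57): 4 rows → Color = q, q, q, q ✓
(Price=23, Bin=77, PartNo=Y39): 4 rows → Color takes values {r, t, p} — violation
(Price=26, Bin=77, PartNo=Y43): 3 rows → Color = u, u, u ✓
(Price=23, Bin=75, PartNo=Y57): 2 rows → Color = s, s ✓
(Price=23, Bin=75, PartNo=Y39): 2 rows → Color = n, n ✓
Two rows agree on {Price, Bin, PartNo} but differ on Color, so {Price, Bin, PartNo} → Color does not hold.

No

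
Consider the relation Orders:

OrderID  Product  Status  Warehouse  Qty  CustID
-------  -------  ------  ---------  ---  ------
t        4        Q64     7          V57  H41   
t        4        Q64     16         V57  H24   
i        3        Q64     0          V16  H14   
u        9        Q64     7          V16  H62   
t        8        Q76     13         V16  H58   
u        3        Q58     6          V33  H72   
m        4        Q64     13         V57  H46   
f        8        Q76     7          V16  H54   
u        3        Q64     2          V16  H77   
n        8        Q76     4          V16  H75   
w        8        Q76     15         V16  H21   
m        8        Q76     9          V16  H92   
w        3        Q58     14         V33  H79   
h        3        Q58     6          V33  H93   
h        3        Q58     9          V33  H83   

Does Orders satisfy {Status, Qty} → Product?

(Status=Q64, Qty=V57): 3 rows → Product = 4, 4, 4 ✓
(Status=Q64, Qty=V16): 3 rows → Product takes values {3, 9} — violation
(Status=Q76, Qty=V16): 5 rows → Product = 8, 8, 8, 8, 8 ✓
(Status=Q58, Qty=V33): 4 rows → Product = 3, 3, 3, 3 ✓
Two rows agree on {Status, Qty} but differ on Product, so {Status, Qty} → Product does not hold.

No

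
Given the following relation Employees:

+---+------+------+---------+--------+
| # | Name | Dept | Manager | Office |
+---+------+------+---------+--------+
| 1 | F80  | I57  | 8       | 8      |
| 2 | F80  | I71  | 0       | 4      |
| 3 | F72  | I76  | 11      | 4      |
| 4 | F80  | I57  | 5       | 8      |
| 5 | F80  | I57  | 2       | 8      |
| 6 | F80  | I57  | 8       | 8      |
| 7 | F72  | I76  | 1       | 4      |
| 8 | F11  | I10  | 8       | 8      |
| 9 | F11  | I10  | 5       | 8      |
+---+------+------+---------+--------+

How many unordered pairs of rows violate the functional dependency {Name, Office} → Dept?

0

(Name=F80, Office=8): all 4 rows agree on Dept — 0 pairs.
(Name=F72, Office=4): all 2 rows agree on Dept — 0 pairs.
(Name=F11, Office=8): all 2 rows agree on Dept — 0 pairs.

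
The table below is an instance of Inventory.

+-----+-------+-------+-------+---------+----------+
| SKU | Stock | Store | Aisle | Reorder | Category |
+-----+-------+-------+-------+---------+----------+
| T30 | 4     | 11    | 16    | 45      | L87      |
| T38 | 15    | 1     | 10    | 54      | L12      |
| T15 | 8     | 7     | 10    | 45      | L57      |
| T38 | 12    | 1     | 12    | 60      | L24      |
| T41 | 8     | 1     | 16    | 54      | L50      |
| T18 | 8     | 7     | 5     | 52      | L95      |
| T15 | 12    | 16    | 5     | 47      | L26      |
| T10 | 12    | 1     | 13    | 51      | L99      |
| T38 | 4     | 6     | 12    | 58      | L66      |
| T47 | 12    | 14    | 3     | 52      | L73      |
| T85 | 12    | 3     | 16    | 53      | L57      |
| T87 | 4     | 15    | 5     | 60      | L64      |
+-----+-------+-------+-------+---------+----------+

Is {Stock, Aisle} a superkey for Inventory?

All 12 rows have distinct {Stock, Aisle} values, so {Stock, Aisle} → (all attributes) holds and {Stock, Aisle} is a superkey.

Yes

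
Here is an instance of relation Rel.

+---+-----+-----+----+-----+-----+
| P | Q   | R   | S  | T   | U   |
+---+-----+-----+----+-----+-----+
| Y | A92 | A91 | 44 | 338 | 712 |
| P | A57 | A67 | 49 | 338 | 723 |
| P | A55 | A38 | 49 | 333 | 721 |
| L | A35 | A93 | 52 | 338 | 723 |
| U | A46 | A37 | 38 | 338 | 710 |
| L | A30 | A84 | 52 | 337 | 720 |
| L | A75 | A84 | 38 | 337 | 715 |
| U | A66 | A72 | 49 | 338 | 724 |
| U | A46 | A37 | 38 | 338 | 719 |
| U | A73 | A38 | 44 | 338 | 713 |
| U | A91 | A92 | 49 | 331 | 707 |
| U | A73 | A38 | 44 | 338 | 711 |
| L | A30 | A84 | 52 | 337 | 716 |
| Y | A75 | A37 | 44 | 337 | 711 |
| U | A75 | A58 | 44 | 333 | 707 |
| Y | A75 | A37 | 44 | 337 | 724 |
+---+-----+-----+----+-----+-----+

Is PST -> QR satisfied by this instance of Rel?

Yes

(P=Y, S=44, T=338): 1 row → {Q,R} = (A92, A91) ✓
(P=P, S=49, T=338): 1 row → {Q,R} = (A57, A67) ✓
(P=P, S=49, T=333): 1 row → {Q,R} = (A55, A38) ✓
(P=L, S=52, T=338): 1 row → {Q,R} = (A35, A93) ✓
(P=U, S=38, T=338): 2 rows → {Q,R} = (A46, A37), (A46, A37) ✓
(P=L, S=52, T=337): 2 rows → {Q,R} = (A30, A84), (A30, A84) ✓
(P=L, S=38, T=337): 1 row → {Q,R} = (A75, A84) ✓
(P=U, S=49, T=338): 1 row → {Q,R} = (A66, A72) ✓
(P=U, S=44, T=338): 2 rows → {Q,R} = (A73, A38), (A73, A38) ✓
(P=U, S=49, T=331): 1 row → {Q,R} = (A91, A92) ✓
(P=Y, S=44, T=337): 2 rows → {Q,R} = (A75, A37), (A75, A37) ✓
(P=U, S=44, T=333): 1 row → {Q,R} = (A75, A58) ✓
Every PST value is associated with a single QR value, so PST -> QR holds.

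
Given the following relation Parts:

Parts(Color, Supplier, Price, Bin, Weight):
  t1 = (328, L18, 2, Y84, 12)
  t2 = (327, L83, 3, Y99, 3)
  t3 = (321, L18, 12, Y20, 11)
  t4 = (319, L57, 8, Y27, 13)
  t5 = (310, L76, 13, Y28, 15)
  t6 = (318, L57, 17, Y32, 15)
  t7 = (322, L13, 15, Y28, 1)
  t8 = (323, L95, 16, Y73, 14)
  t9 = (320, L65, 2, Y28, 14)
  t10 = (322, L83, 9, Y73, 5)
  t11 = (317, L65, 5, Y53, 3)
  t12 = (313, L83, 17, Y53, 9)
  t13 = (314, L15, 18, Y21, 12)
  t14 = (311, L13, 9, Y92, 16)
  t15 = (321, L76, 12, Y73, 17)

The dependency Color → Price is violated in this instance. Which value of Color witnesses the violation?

Color=328: row 1 → Price = 2 ✓
Color=327: row 2 → Price = 3 ✓
Color=321: rows 3, 15 → Price = 12, 12 ✓
Color=319: row 4 → Price = 8 ✓
Color=310: row 5 → Price = 13 ✓
Color=318: row 6 → Price = 17 ✓
Color=322: rows 7, 10 → Price takes values {15, 9} — violation
Color=323: row 8 → Price = 16 ✓
Color=320: row 9 → Price = 2 ✓
Color=317: row 11 → Price = 5 ✓
Color=313: row 12 → Price = 17 ✓
Color=314: row 13 → Price = 18 ✓
Color=311: row 14 → Price = 9 ✓
The only Color value with inconsistent Price is Color=322.

322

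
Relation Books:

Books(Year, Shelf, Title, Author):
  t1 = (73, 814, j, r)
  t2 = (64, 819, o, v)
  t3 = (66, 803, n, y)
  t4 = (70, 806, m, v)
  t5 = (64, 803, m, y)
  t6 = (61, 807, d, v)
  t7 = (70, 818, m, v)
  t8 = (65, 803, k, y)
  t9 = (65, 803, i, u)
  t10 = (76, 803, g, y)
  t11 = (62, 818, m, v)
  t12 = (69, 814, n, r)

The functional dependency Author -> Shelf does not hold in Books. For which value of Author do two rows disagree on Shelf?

Author=r: rows 1, 12 → Shelf = 814, 814 ✓
Author=v: rows 2, 4, 6, 7, 11 → Shelf takes values {819, 806, 807, 818} — violation
Author=y: rows 3, 5, 8, 10 → Shelf = 803, 803, 803, 803 ✓
Author=u: row 9 → Shelf = 803 ✓
The only Author value with inconsistent Shelf is Author=v.

v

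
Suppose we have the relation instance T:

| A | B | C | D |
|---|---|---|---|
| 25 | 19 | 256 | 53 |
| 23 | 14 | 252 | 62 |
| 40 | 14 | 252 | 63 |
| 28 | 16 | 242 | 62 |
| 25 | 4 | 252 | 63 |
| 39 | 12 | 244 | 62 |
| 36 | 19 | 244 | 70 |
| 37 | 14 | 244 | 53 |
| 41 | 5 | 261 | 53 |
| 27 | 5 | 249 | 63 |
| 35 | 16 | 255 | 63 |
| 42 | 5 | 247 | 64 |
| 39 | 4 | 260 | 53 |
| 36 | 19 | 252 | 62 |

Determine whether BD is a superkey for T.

Yes

All 14 rows have distinct BD values, so BD → (all attributes) holds and BD is a superkey.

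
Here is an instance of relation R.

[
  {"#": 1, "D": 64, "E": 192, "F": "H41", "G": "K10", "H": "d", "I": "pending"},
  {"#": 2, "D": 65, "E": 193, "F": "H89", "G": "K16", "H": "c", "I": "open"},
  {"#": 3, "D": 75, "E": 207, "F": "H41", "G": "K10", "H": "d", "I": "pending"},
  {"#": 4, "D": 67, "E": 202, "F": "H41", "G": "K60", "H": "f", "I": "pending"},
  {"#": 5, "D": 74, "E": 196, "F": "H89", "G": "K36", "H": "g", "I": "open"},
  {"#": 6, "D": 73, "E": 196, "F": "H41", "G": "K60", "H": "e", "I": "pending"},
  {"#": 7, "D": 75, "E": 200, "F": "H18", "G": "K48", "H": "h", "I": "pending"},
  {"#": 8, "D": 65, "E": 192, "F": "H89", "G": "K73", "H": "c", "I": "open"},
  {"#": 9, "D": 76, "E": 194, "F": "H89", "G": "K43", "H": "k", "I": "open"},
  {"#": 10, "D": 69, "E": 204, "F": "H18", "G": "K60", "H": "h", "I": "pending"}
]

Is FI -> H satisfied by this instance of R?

(F=H41, I=pending): rows 1, 3, 4, 6 → H takes values {d, f, e} — violation
(F=H89, I=open): rows 2, 5, 8, 9 → H takes values {c, g, k} — violation
(F=H18, I=pending): rows 7, 10 → H = h, h ✓
Two rows agree on FI but differ on H, so FI -> H does not hold.

No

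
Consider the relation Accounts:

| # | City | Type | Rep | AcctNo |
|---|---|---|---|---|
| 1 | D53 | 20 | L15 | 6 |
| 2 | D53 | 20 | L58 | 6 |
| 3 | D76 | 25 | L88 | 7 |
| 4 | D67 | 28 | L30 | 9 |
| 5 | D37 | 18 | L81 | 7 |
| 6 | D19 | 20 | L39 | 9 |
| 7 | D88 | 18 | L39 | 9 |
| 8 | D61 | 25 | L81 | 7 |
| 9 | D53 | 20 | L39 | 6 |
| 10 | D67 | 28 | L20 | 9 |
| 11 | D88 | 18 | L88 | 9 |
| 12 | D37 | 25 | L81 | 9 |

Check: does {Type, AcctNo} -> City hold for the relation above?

No

(Type=20, AcctNo=6): rows 1, 2, 9 → City = D53, D53, D53 ✓
(Type=25, AcctNo=7): rows 3, 8 → City takes values {D76, D61} — violation
(Type=28, AcctNo=9): rows 4, 10 → City = D67, D67 ✓
(Type=18, AcctNo=7): row 5 → City = D37 ✓
(Type=20, AcctNo=9): row 6 → City = D19 ✓
(Type=18, AcctNo=9): rows 7, 11 → City = D88, D88 ✓
(Type=25, AcctNo=9): row 12 → City = D37 ✓
Two rows agree on {Type, AcctNo} but differ on City, so {Type, AcctNo} -> City does not hold.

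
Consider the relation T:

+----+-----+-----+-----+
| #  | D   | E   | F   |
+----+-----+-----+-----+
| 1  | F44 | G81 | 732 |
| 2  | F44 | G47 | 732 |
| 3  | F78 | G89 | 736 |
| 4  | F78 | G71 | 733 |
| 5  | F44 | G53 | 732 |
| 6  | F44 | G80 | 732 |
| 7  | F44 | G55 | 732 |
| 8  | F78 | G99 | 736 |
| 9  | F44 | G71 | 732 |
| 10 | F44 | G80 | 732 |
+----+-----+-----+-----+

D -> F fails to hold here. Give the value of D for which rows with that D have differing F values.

D=F44: rows 1, 2, 5, 6, 7, 9, 10 → F = 732, 732, 732, 732, 732, 732, 732 ✓
D=F78: rows 3, 4, 8 → F takes values {736, 733} — violation
The only D value with inconsistent F is D=F78.

F78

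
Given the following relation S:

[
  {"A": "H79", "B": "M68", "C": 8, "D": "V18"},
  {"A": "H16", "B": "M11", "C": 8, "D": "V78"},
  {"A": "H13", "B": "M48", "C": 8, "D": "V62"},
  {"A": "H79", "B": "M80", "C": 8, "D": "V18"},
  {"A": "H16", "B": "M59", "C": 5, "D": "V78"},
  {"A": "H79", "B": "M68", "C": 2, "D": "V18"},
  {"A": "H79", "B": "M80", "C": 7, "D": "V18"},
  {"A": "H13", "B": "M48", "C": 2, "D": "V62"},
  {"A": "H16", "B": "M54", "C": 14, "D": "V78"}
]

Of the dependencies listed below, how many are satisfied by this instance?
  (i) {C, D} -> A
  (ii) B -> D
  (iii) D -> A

3

(i) {C, D} -> A: every LHS value maps to a single RHS value — holds.
(ii) B -> D: every LHS value maps to a single RHS value — holds.
(iii) D -> A: every LHS value maps to a single RHS value — holds.
3 of the 3 dependencies hold.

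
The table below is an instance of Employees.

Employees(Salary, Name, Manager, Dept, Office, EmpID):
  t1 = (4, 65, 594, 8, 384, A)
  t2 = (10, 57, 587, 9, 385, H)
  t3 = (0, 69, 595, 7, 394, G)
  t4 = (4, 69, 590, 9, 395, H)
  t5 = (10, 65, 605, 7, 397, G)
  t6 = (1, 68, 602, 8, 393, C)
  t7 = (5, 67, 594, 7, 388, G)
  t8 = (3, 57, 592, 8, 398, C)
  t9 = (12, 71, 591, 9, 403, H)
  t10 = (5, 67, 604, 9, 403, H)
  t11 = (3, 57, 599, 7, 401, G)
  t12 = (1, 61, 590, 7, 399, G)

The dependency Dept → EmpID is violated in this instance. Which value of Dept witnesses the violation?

8

Dept=8: rows 1, 6, 8 → EmpID takes values {A, C} — violation
Dept=9: rows 2, 4, 9, 10 → EmpID = H, H, H, H ✓
Dept=7: rows 3, 5, 7, 11, 12 → EmpID = G, G, G, G, G ✓
The only Dept value with inconsistent EmpID is Dept=8.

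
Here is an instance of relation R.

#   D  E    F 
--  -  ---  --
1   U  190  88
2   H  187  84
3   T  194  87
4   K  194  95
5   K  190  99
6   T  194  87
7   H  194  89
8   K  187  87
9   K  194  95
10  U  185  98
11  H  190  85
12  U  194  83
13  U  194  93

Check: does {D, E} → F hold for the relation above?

(D=U, E=190): row 1 → F = 88 ✓
(D=H, E=187): row 2 → F = 84 ✓
(D=T, E=194): rows 3, 6 → F = 87, 87 ✓
(D=K, E=194): rows 4, 9 → F = 95, 95 ✓
(D=K, E=190): row 5 → F = 99 ✓
(D=H, E=194): row 7 → F = 89 ✓
(D=K, E=187): row 8 → F = 87 ✓
(D=U, E=185): row 10 → F = 98 ✓
(D=H, E=190): row 11 → F = 85 ✓
(D=U, E=194): rows 12, 13 → F takes values {83, 93} — violation
Two rows agree on {D, E} but differ on F, so {D, E} → F does not hold.

No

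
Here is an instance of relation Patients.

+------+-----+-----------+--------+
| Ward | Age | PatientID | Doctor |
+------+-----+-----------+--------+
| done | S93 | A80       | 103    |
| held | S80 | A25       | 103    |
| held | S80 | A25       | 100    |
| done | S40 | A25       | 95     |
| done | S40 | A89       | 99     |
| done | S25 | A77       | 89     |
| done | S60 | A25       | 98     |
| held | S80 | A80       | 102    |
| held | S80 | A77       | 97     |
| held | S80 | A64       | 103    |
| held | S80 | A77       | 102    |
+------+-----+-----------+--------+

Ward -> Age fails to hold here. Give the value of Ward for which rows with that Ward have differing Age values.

done

Ward=done: 5 rows → Age takes values {S93, S40, S25, S60} — violation
Ward=held: 6 rows → Age = S80, S80, S80, S80, S80, S80 ✓
The only Ward value with inconsistent Age is Ward=done.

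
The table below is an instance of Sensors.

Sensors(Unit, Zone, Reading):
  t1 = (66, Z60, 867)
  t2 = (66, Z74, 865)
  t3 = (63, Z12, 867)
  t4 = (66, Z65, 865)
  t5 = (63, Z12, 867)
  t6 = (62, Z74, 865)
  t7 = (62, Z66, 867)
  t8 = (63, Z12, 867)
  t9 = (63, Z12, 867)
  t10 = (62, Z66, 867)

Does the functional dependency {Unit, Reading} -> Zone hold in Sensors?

No

(Unit=66, Reading=867): row 1 → Zone = Z60 ✓
(Unit=66, Reading=865): rows 2, 4 → Zone takes values {Z74, Z65} — violation
(Unit=63, Reading=867): rows 3, 5, 8, 9 → Zone = Z12, Z12, Z12, Z12 ✓
(Unit=62, Reading=865): row 6 → Zone = Z74 ✓
(Unit=62, Reading=867): rows 7, 10 → Zone = Z66, Z66 ✓
Two rows agree on {Unit, Reading} but differ on Zone, so {Unit, Reading} -> Zone does not hold.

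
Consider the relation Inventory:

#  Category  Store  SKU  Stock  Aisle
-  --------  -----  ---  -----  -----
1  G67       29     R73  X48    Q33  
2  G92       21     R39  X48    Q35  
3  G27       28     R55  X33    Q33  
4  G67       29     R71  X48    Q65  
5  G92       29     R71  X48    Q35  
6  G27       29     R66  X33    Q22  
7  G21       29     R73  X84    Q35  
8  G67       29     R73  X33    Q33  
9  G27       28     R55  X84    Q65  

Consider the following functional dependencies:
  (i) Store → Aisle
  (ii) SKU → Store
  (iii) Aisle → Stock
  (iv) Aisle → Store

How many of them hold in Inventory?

1

(i) Store → Aisle: Store=29: rows 1, 4, 5, 6, 7, 8 → Aisle takes values {Q33, Q65, Q35, Q22} — violation; Store=28: rows 3, 9 → Aisle takes values {Q33, Q65} — violation — fails.
(ii) SKU → Store: every LHS value maps to a single RHS value — holds.
(iii) Aisle → Stock: Aisle=Q33: rows 1, 3, 8 → Stock takes values {X48, X33} — violation; Aisle=Q35: rows 2, 5, 7 → Stock takes values {X48, X84} — violation; Aisle=Q65: rows 4, 9 → Stock takes values {X48, X84} — violation — fails.
(iv) Aisle → Store: Aisle=Q33: rows 1, 3, 8 → Store takes values {29, 28} — violation; Aisle=Q35: rows 2, 5, 7 → Store takes values {21, 29} — violation; Aisle=Q65: rows 4, 9 → Store takes values {29, 28} — violation — fails.
1 of the 4 dependencies holds.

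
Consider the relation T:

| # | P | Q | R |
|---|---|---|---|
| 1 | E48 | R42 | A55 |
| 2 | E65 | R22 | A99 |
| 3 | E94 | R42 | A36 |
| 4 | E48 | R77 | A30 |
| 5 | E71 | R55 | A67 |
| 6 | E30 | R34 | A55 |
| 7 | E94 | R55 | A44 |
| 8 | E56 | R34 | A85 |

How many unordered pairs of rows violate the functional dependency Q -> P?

Q=R42: violating pairs (1,3) — 1 pair.
Q=R55: violating pairs (5,7) — 1 pair.
Q=R34: violating pairs (6,8) — 1 pair.

3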